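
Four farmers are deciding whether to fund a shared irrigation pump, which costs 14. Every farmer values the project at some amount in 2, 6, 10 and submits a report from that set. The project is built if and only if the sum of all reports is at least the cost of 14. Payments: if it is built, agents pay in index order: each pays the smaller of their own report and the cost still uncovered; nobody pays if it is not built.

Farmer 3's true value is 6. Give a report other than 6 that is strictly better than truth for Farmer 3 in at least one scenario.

2

Suppose Farmer 1 reports 2, Farmer 2 reports 2 and Farmer 4 reports 10.
Report 6: project built, pays 6, utility 6 - 6 = 0.
Report 2: project built, pays 2, utility 6 - 2 = 4.
So reporting 2 beats truth here (4 > 0).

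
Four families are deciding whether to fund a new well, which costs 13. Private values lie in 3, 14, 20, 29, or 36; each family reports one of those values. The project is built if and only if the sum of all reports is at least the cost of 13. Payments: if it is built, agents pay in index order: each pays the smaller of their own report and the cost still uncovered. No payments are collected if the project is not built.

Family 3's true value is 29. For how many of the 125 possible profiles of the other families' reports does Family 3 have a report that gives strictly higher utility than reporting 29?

Others report (3, 3, 14): truth gives 22; report 3 gives 26 > 22. Violating.
Others report (3, 3, 20): truth gives 22; report 3 gives 26 > 22. Violating.
Others report (3, 3, 29): truth gives 22; report 3 gives 26 > 22. Violating.
Others report (3, 3, 36): truth gives 22; report 3 gives 26 > 22. Violating.
Others report (3, 3, 3): truth gives 22; no alternative beats it.
Others report (3, 14, 3): truth gives 29; no alternative beats it.
(Checking all 125 profiles: 4 have a profitable deviation, 121 do not.)

4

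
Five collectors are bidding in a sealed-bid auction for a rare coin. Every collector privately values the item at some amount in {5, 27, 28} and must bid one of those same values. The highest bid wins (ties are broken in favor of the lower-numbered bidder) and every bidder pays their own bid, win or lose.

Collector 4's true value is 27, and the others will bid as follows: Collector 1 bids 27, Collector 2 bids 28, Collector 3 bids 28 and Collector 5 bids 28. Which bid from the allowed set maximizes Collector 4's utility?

5

Bid 5: loses but pays 5, utility -5.
Bid 27: loses but pays 27, utility -27.
Bid 28: loses but pays 28, utility -28.
The best choice is 5 with utility -5.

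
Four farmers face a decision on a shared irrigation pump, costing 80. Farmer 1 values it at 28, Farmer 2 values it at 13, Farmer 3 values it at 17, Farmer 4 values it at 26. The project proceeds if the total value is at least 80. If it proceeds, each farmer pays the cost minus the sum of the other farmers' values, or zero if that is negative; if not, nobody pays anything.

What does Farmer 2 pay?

Total value 84 ≥ cost 80, so the project is built.
The other farmers' values sum to 71.
Cost minus that sum is 80 - 71 = 9.

9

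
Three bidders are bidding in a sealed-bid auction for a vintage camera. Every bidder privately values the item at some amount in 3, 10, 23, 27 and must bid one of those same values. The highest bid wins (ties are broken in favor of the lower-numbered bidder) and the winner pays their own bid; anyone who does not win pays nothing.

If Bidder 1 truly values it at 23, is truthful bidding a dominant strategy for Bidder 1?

No

Consider the case where Bidder 2 bids 3 and Bidder 3 bids 3.
Truthful bid 23: wins, pays 23, utility 23 - 23 = 0.
Bid 3 instead: wins, pays 3, utility 23 - 3 = 20.
Since 20 > 0, bidding 3 is strictly better here, so truthful bidding is not dominant.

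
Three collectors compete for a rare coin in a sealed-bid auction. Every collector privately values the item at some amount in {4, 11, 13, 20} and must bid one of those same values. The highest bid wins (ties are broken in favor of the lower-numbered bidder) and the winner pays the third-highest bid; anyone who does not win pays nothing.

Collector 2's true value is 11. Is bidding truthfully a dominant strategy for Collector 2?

Consider the case where Collector 1 bids 4 and Collector 3 bids 13.
Truthful bid 11: loses, pays 0, utility 0.
Bid 13 instead: wins, pays 4, utility 11 - 4 = 7.
Since 7 > 0, bidding 13 is strictly better here, so truthful bidding is not dominant.

No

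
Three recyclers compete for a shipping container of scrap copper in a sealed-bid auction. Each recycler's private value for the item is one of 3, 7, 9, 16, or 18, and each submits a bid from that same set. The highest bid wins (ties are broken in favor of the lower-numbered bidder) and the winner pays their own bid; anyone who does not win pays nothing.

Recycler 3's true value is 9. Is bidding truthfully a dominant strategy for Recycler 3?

Consider the case where Recycler 1 bids 3 and Recycler 2 bids 3.
Truthful bid 9: wins, pays 9, utility 9 - 9 = 0.
Bid 7 instead: wins, pays 7, utility 9 - 7 = 2.
Since 2 > 0, bidding 7 is strictly better here, so truthful bidding is not dominant.

No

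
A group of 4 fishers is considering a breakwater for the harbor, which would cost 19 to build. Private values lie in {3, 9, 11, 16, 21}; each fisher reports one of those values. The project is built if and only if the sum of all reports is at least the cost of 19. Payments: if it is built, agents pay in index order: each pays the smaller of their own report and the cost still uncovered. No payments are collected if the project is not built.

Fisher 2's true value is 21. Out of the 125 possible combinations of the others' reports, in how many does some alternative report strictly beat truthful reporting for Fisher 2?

75

Others report (3, 3, 3): truth gives 5; report 11 gives 10 > 5. Violating.
Others report (3, 3, 9): truth gives 5; report 9 gives 12 > 5. Violating.
Others report (3, 3, 11): truth gives 5; report 3 gives 18 > 5. Violating.
Others report (3, 3, 16): truth gives 5; report 3 gives 18 > 5. Violating.
Others report (16, 3, 3): truth gives 18; no alternative beats it.
Others report (16, 3, 9): truth gives 18; no alternative beats it.
(Checking all 125 profiles: 75 have a profitable deviation, 50 do not.)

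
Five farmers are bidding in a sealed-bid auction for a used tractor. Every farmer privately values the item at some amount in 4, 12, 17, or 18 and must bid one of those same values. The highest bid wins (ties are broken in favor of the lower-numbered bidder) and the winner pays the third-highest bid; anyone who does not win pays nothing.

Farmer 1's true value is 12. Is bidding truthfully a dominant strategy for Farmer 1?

Consider the case where Farmer 2 bids 4, Farmer 3 bids 4, Farmer 4 bids 4 and Farmer 5 bids 17.
Truthful bid 12: loses, pays 0, utility 0.
Bid 17 instead: wins, pays 4, utility 12 - 4 = 8.
Since 8 > 0, bidding 17 is strictly better here, so truthful bidding is not dominant.

No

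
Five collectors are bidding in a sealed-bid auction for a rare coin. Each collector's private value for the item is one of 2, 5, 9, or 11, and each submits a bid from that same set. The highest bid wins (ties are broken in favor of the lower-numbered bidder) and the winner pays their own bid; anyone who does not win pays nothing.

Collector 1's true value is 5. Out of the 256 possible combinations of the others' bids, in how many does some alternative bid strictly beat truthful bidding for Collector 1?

Others bid (2, 2, 2, 2): truth gives 0; bid 2 gives 3 > 0. Violating.
Others bid (2, 2, 2, 5): truth gives 0; no alternative beats it.
Others bid (2, 2, 2, 9): truth gives 0; no alternative beats it.
(Checking all 256 profiles: 1 has a profitable deviation, 255 do not.)

1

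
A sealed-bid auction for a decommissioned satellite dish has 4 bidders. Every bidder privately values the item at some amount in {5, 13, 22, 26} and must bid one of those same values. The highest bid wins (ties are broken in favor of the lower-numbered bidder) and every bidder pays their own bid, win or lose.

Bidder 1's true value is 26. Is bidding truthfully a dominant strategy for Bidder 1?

No

Consider the case where Bidder 2 bids 5, Bidder 3 bids 5 and Bidder 4 bids 5.
Truthful bid 26: wins, pays 26, utility 26 - 26 = 0.
Bid 5 instead: wins, pays 5, utility 26 - 5 = 21.
Since 21 > 0, bidding 5 is strictly better here, so truthful bidding is not dominant.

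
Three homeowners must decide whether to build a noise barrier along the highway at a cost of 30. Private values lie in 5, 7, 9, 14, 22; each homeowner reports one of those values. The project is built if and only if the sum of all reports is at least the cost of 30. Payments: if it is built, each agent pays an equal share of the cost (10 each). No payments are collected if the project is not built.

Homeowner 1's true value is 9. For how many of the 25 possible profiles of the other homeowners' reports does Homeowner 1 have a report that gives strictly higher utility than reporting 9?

Others report (7, 14): truth gives -1; report 5 gives 0 > -1. Violating.
Others report (9, 14): truth gives -1; report 5 gives 0 > -1. Violating.
Others report (14, 7): truth gives -1; report 5 gives 0 > -1. Violating.
Others report (14, 9): truth gives -1; report 5 gives 0 > -1. Violating.
Others report (5, 5): truth gives 0; no alternative beats it.
Others report (5, 7): truth gives 0; no alternative beats it.
(Checking all 25 profiles: 4 have a profitable deviation, 21 do not.)

4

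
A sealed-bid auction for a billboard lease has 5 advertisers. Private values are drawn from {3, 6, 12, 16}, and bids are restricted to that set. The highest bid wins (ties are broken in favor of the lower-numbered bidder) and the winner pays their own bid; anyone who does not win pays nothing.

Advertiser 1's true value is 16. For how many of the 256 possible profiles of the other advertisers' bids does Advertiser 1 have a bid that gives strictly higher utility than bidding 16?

Others bid (3, 3, 3, 3): truth gives 0; bid 3 gives 13 > 0. Violating.
Others bid (3, 3, 3, 6): truth gives 0; bid 6 gives 10 > 0. Violating.
Others bid (3, 3, 3, 12): truth gives 0; bid 12 gives 4 > 0. Violating.
Others bid (3, 3, 6, 3): truth gives 0; bid 6 gives 10 > 0. Violating.
Others bid (3, 3, 3, 16): truth gives 0; no alternative beats it.
Others bid (3, 3, 6, 16): truth gives 0; no alternative beats it.
(Checking all 256 profiles: 81 have a profitable deviation, 175 do not.)

81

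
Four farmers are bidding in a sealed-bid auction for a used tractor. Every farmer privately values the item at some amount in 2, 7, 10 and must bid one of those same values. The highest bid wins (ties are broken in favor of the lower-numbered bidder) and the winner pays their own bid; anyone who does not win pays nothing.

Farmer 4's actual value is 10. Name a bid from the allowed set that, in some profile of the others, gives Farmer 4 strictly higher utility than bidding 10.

7

Suppose Farmer 1 bids 2, Farmer 2 bids 2 and Farmer 3 bids 2.
Bid 10: wins, pays 10, utility 10 - 10 = 0.
Bid 7: wins, pays 7, utility 10 - 7 = 3.
So bidding 7 beats truth here (3 > 0).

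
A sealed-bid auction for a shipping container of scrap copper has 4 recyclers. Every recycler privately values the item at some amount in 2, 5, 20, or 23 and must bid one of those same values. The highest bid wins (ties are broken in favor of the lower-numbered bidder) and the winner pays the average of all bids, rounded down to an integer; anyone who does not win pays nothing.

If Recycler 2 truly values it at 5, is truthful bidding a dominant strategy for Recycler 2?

Check each profile of the others' bids and compare truth against every alternative bid.
Others bid (2, 2, 2): truth gives 3, best alternative gives 0.
Others bid (2, 2, 5): truth gives 2, best alternative gives 0.
Others bid (2, 5, 2): truth gives 2, best alternative gives 0.
Others bid (2, 5, 5): truth gives 1, best alternative gives 0.
Others bid (2, 2, 20): truth gives 0, best alternative gives 0.
Others bid (2, 2, 23): truth gives 0, best alternative gives 0.
(Remaining 58 profiles checked similarly; truth is weakly best in each.)
In every case the truthful bid is at least as good as any alternative, so it is a dominant strategy.

Yes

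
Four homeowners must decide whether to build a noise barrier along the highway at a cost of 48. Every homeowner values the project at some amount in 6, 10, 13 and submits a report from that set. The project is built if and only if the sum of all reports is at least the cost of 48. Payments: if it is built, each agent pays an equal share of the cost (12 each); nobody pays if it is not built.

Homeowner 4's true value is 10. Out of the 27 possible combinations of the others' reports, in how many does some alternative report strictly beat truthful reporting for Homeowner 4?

Others report (13, 13, 13): truth gives -2; report 6 gives 0 > -2. Violating.
Others report (6, 6, 6): truth gives 0; no alternative beats it.
Others report (6, 6, 10): truth gives 0; no alternative beats it.
(Checking all 27 profiles: 1 has a profitable deviation, 26 do not.)

1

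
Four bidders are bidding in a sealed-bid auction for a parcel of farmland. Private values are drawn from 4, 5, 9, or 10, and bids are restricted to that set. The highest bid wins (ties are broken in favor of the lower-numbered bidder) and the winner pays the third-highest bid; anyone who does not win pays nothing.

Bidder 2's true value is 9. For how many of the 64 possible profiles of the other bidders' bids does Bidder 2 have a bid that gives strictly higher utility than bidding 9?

Others bid (4, 4, 10): truth gives 0; bid 10 gives 5 > 0. Violating.
Others bid (4, 5, 10): truth gives 0; bid 10 gives 4 > 0. Violating.
Others bid (4, 10, 4): truth gives 0; bid 10 gives 5 > 0. Violating.
Others bid (4, 10, 5): truth gives 0; bid 10 gives 4 > 0. Violating.
Others bid (4, 4, 4): truth gives 5; no alternative beats it.
Others bid (4, 4, 5): truth gives 5; no alternative beats it.
(Checking all 64 profiles: 12 have a profitable deviation, 52 do not.)

12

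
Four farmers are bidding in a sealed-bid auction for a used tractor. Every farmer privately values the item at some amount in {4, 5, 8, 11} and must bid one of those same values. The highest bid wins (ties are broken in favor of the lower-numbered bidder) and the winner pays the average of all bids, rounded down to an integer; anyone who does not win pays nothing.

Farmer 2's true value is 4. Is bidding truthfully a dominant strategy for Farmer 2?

Check each profile of the others' bids and compare truth against every alternative bid.
Others bid (4, 4, 4): truth gives 0, best alternative gives 0.
Others bid (4, 4, 5): truth gives 0, best alternative gives 0.
Others bid (4, 4, 8): truth gives 0, best alternative gives 0.
Others bid (4, 4, 11): truth gives 0, best alternative gives 0.
Others bid (4, 5, 4): truth gives 0, best alternative gives 0.
Others bid (4, 5, 5): truth gives 0, best alternative gives 0.
(Remaining 58 profiles checked similarly; truth is weakly best in each.)
In every case the truthful bid is at least as good as any alternative, so it is a dominant strategy.

Yes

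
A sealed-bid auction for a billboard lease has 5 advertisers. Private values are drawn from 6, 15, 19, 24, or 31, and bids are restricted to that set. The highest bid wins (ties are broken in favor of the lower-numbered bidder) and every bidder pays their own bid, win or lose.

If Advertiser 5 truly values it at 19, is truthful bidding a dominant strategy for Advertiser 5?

No

Consider the case where Advertiser 1 bids 6, Advertiser 2 bids 6, Advertiser 3 bids 6 and Advertiser 4 bids 6.
Truthful bid 19: wins, pays 19, utility 19 - 19 = 0.
Bid 15 instead: wins, pays 15, utility 19 - 15 = 4.
Since 4 > 0, bidding 15 is strictly better here, so truthful bidding is not dominant.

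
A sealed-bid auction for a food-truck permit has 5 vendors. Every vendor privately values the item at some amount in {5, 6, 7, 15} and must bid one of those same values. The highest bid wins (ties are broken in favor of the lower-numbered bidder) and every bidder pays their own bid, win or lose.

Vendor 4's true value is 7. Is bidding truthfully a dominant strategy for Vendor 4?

No

Consider the case where Vendor 1 bids 5, Vendor 2 bids 5, Vendor 3 bids 5 and Vendor 5 bids 5.
Truthful bid 7: wins, pays 7, utility 7 - 7 = 0.
Bid 6 instead: wins, pays 6, utility 7 - 6 = 1.
Since 1 > 0, bidding 6 is strictly better here, so truthful bidding is not dominant.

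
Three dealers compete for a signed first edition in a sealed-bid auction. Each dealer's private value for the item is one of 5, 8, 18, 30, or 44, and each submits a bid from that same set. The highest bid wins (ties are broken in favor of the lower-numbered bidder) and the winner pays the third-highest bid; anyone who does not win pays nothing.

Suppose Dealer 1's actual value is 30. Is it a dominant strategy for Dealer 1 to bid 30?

No

Consider the case where Dealer 2 bids 5 and Dealer 3 bids 44.
Truthful bid 30: loses, pays 0, utility 0.
Bid 44 instead: wins, pays 5, utility 30 - 5 = 25.
Since 25 > 0, bidding 44 is strictly better here, so truthful bidding is not dominant.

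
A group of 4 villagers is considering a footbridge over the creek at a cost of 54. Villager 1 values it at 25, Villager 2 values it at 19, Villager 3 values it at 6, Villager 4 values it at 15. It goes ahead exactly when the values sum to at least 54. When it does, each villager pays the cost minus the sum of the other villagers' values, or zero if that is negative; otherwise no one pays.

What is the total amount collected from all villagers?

26

Total value 65 ≥ cost 54, so it is built.
Villager 1: others sum to 40; max(0, 54 - 40) = 14.
Villager 2: others sum to 46; max(0, 54 - 46) = 8.
Villager 3: others sum to 59; max(0, 54 - 59) = 0.
Villager 4: others sum to 50; max(0, 54 - 50) = 4.
Total collected = 14 + 8 + 0 + 4 = 26.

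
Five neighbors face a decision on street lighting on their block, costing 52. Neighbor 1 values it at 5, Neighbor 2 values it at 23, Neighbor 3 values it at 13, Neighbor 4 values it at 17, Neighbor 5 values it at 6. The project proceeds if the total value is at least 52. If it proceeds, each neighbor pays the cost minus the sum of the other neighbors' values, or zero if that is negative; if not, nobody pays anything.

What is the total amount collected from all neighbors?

17

Total value 64 ≥ cost 52, so it is built.
Neighbor 1: others sum to 59; max(0, 52 - 59) = 0.
Neighbor 2: others sum to 41; max(0, 52 - 41) = 11.
Neighbor 3: others sum to 51; max(0, 52 - 51) = 1.
Neighbor 4: others sum to 47; max(0, 52 - 47) = 5.
Neighbor 5: others sum to 58; max(0, 52 - 58) = 0.
Total collected = 0 + 11 + 1 + 5 + 0 = 17.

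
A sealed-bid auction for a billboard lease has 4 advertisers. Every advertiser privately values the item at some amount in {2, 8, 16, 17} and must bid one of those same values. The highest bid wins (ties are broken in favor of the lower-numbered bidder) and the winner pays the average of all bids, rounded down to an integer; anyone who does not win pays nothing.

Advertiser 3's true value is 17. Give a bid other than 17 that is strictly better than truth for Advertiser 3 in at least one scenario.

Suppose Advertiser 1 bids 2, Advertiser 2 bids 2 and Advertiser 4 bids 2.
Bid 17: wins, pays 5, utility 17 - 5 = 12.
Bid 8: wins, pays 3, utility 17 - 3 = 14.
So bidding 8 beats truth here (14 > 12).

8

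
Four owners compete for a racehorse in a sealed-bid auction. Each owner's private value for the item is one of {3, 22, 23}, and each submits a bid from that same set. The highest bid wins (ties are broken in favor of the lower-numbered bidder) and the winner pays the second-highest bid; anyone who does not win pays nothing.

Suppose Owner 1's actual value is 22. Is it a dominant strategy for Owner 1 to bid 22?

Check each profile of the others' bids and compare truth against every alternative bid.
Others bid (3, 3, 3): truth gives 19, best alternative gives 19.
Others bid (3, 3, 22): truth gives 0, best alternative gives 0.
Others bid (3, 3, 23): truth gives 0, best alternative gives 0.
Others bid (3, 22, 3): truth gives 0, best alternative gives 0.
Others bid (3, 22, 22): truth gives 0, best alternative gives 0.
Others bid (3, 22, 23): truth gives 0, best alternative gives 0.
(Remaining 21 profiles checked similarly; truth is weakly best in each.)
In every case the truthful bid is at least as good as any alternative, so it is a dominant strategy.

Yes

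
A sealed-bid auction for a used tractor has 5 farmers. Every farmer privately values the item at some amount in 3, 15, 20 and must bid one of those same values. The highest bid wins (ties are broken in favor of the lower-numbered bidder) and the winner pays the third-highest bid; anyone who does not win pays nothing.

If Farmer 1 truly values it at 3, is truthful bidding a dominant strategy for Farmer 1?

Check each profile of the others' bids and compare truth against every alternative bid.
Others bid (3, 3, 15, 15): truth gives 0, best alternative gives -12.
Others bid (3, 15, 3, 15): truth gives 0, best alternative gives -12.
Others bid (3, 15, 15, 3): truth gives 0, best alternative gives -12.
Others bid (3, 15, 15, 15): truth gives 0, best alternative gives -12.
Others bid (15, 3, 3, 15): truth gives 0, best alternative gives -12.
Others bid (15, 3, 15, 3): truth gives 0, best alternative gives -12.
(Remaining 75 profiles checked similarly; truth is weakly best in each.)
In every case the truthful bid is at least as good as any alternative, so it is a dominant strategy.

Yes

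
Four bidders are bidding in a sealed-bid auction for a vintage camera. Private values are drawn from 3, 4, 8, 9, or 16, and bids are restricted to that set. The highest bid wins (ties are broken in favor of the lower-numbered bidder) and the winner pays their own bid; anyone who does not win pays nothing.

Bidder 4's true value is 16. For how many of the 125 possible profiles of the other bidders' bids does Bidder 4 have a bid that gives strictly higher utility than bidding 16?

Others bid (3, 3, 3): truth gives 0; bid 4 gives 12 > 0. Violating.
Others bid (3, 3, 4): truth gives 0; bid 8 gives 8 > 0. Violating.
Others bid (3, 3, 8): truth gives 0; bid 9 gives 7 > 0. Violating.
Others bid (3, 4, 3): truth gives 0; bid 8 gives 8 > 0. Violating.
Others bid (3, 3, 9): truth gives 0; no alternative beats it.
Others bid (3, 3, 16): truth gives 0; no alternative beats it.
(Checking all 125 profiles: 27 have a profitable deviation, 98 do not.)

27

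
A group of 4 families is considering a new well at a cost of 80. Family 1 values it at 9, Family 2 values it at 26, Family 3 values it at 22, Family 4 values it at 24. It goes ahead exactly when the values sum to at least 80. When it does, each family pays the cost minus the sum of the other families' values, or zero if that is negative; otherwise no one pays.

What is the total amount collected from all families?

Total value 81 ≥ cost 80, so it is built.
Family 1: others sum to 72; max(0, 80 - 72) = 8.
Family 2: others sum to 55; max(0, 80 - 55) = 25.
Family 3: others sum to 59; max(0, 80 - 59) = 21.
Family 4: others sum to 57; max(0, 80 - 57) = 23.
Total collected = 8 + 25 + 21 + 23 = 77.

77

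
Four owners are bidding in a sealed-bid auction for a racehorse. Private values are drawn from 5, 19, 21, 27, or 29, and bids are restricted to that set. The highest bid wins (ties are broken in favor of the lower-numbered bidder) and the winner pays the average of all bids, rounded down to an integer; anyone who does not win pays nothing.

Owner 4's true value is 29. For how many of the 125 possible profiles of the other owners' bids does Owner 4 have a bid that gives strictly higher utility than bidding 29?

18

Others bid (5, 5, 5): truth gives 18; bid 19 gives 21 > 18. Violating.
Others bid (5, 5, 19): truth gives 15; bid 21 gives 17 > 15. Violating.
Others bid (5, 5, 21): truth gives 14; bid 27 gives 15 > 14. Violating.
Others bid (5, 19, 5): truth gives 15; bid 21 gives 17 > 15. Violating.
Others bid (5, 5, 27): truth gives 13; no alternative beats it.
Others bid (5, 5, 29): truth gives 0; no alternative beats it.
(Checking all 125 profiles: 18 have a profitable deviation, 107 do not.)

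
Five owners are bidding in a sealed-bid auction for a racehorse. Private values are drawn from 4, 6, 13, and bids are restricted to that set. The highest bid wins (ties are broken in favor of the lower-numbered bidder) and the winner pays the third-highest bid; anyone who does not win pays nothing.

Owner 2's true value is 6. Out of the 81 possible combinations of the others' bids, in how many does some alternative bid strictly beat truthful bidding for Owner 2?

Others bid (4, 4, 4, 13): truth gives 0; bid 13 gives 2 > 0. Violating.
Others bid (4, 4, 13, 4): truth gives 0; bid 13 gives 2 > 0. Violating.
Others bid (4, 13, 4, 4): truth gives 0; bid 13 gives 2 > 0. Violating.
Others bid (6, 4, 4, 4): truth gives 0; bid 13 gives 2 > 0. Violating.
Others bid (4, 4, 4, 4): truth gives 2; no alternative beats it.
Others bid (4, 4, 4, 6): truth gives 2; no alternative beats it.
(Checking all 81 profiles: 4 have a profitable deviation, 77 do not.)

4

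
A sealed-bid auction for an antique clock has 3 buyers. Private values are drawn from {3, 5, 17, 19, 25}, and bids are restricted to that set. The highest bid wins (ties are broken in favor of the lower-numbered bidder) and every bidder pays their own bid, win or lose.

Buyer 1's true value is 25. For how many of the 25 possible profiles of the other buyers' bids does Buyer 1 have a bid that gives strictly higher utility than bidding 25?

Others bid (3, 3): truth gives 0; bid 3 gives 22 > 0. Violating.
Others bid (3, 5): truth gives 0; bid 5 gives 20 > 0. Violating.
Others bid (3, 17): truth gives 0; bid 17 gives 8 > 0. Violating.
Others bid (3, 19): truth gives 0; bid 19 gives 6 > 0. Violating.
Others bid (3, 25): truth gives 0; no alternative beats it.
Others bid (5, 25): truth gives 0; no alternative beats it.
(Checking all 25 profiles: 16 have a profitable deviation, 9 do not.)

16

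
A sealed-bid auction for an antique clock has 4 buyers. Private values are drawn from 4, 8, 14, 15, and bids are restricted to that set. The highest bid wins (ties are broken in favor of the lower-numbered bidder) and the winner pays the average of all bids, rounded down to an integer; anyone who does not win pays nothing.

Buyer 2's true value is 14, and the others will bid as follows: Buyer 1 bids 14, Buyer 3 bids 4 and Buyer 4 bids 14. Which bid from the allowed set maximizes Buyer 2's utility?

15

Bid 4: loses, pays 0, utility 0.
Bid 8: loses, pays 0, utility 0.
Bid 14: loses, pays 0, utility 0.
Bid 15: wins, pays 11, utility 14 - 11 = 3.
The best choice is 15 with utility 3.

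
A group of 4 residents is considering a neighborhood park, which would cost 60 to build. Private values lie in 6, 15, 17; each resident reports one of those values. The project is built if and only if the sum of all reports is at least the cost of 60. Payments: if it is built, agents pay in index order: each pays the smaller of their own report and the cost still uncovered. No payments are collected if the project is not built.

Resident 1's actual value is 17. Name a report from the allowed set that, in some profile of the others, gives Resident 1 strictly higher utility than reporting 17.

Suppose Resident 2 reports 15, Resident 3 reports 15 and Resident 4 reports 15.
Report 17: project built, pays 17, utility 17 - 17 = 0.
Report 15: project built, pays 15, utility 17 - 15 = 2.
So reporting 15 beats truth here (2 > 0).

15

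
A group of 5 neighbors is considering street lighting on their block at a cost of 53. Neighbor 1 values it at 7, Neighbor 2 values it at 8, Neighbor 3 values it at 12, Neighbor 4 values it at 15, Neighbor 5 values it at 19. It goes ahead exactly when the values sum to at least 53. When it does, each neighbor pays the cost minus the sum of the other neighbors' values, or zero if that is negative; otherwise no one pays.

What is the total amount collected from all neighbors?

Total value 61 ≥ cost 53, so it is built.
Neighbor 1: others sum to 54; max(0, 53 - 54) = 0.
Neighbor 2: others sum to 53; max(0, 53 - 53) = 0.
Neighbor 3: others sum to 49; max(0, 53 - 49) = 4.
Neighbor 4: others sum to 46; max(0, 53 - 46) = 7.
Neighbor 5: others sum to 42; max(0, 53 - 42) = 11.
Total collected = 0 + 0 + 4 + 7 + 11 = 22.

22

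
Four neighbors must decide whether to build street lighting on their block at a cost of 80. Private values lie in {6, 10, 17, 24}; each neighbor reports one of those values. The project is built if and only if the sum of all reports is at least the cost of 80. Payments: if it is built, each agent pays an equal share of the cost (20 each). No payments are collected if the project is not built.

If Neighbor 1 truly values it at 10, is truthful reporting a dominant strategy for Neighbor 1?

No

Consider the case where Neighbor 2 reports 24, Neighbor 3 reports 24 and Neighbor 4 reports 24.
Truthful report 10: project built, pays 20, utility 10 - 20 = -10.
Report 6 instead: project not built, utility 0.
Since 0 > -10, reporting 6 is strictly better here, so truthful reporting is not dominant.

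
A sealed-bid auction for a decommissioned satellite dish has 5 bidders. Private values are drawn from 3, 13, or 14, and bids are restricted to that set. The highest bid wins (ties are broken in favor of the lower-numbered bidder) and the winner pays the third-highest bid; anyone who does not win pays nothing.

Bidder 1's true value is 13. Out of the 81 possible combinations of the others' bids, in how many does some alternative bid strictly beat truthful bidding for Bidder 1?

4

Others bid (3, 3, 3, 14): truth gives 0; bid 14 gives 10 > 0. Violating.
Others bid (3, 3, 14, 3): truth gives 0; bid 14 gives 10 > 0. Violating.
Others bid (3, 14, 3, 3): truth gives 0; bid 14 gives 10 > 0. Violating.
Others bid (14, 3, 3, 3): truth gives 0; bid 14 gives 10 > 0. Violating.
Others bid (3, 3, 3, 3): truth gives 10; no alternative beats it.
Others bid (3, 3, 3, 13): truth gives 10; no alternative beats it.
(Checking all 81 profiles: 4 have a profitable deviation, 77 do not.)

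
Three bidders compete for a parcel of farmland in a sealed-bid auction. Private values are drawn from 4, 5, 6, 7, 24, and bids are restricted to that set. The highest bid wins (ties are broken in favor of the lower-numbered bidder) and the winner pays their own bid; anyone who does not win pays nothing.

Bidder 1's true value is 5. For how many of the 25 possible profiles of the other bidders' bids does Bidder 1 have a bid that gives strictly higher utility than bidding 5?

1

Others bid (4, 4): truth gives 0; bid 4 gives 1 > 0. Violating.
Others bid (4, 5): truth gives 0; no alternative beats it.
Others bid (4, 6): truth gives 0; no alternative beats it.
(Checking all 25 profiles: 1 has a profitable deviation, 24 do not.)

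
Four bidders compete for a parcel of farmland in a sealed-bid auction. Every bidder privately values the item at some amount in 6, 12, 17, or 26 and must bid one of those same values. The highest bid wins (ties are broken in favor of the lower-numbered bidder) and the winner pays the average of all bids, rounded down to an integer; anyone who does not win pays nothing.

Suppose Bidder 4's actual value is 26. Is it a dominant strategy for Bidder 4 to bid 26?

Consider the case where Bidder 1 bids 6, Bidder 2 bids 6 and Bidder 3 bids 6.
Truthful bid 26: wins, pays 11, utility 26 - 11 = 15.
Bid 12 instead: wins, pays 7, utility 26 - 7 = 19.
Since 19 > 15, bidding 12 is strictly better here, so truthful bidding is not dominant.

No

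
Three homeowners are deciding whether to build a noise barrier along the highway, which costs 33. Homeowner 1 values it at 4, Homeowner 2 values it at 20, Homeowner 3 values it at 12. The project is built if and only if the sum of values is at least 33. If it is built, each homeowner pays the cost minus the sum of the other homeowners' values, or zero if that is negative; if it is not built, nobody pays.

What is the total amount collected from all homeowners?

27

Total value 36 ≥ cost 33, so it is built.
Homeowner 1: others sum to 32; max(0, 33 - 32) = 1.
Homeowner 2: others sum to 16; max(0, 33 - 16) = 17.
Homeowner 3: others sum to 24; max(0, 33 - 24) = 9.
Total collected = 1 + 17 + 9 = 27.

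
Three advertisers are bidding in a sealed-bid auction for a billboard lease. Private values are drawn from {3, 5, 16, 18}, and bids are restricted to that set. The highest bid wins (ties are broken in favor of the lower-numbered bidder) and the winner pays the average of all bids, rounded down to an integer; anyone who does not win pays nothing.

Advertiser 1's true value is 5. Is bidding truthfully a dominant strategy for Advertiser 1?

Check each profile of the others' bids and compare truth against every alternative bid.
Others bid (3, 5): truth gives 1, best alternative gives 0.
Others bid (5, 3): truth gives 1, best alternative gives 0.
Others bid (3, 3): truth gives 2, best alternative gives 2.
Others bid (3, 16): truth gives 0, best alternative gives 0.
Others bid (3, 18): truth gives 0, best alternative gives 0.
Others bid (5, 5): truth gives 0, best alternative gives 0.
(Remaining 10 profiles checked similarly; truth is weakly best in each.)
In every case the truthful bid is at least as good as any alternative, so it is a dominant strategy.

Yes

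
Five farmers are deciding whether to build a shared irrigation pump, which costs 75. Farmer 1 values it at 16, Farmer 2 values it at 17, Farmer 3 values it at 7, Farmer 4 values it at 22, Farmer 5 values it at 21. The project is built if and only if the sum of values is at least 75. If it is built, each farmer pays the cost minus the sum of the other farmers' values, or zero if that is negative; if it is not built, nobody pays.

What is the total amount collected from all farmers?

44

Total value 83 ≥ cost 75, so it is built.
Farmer 1: others sum to 67; max(0, 75 - 67) = 8.
Farmer 2: others sum to 66; max(0, 75 - 66) = 9.
Farmer 3: others sum to 76; max(0, 75 - 76) = 0.
Farmer 4: others sum to 61; max(0, 75 - 61) = 14.
Farmer 5: others sum to 62; max(0, 75 - 62) = 13.
Total collected = 8 + 9 + 0 + 14 + 13 = 44.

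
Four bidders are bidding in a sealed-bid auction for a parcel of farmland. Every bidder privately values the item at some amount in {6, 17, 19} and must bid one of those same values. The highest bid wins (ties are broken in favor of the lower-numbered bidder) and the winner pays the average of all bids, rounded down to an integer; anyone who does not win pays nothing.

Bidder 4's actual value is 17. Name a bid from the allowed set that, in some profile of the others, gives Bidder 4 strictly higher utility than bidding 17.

Suppose Bidder 1 bids 6, Bidder 2 bids 6 and Bidder 3 bids 17.
Bid 17: loses, pays 0, utility 0.
Bid 19: wins, pays 12, utility 17 - 12 = 5.
So bidding 19 beats truth here (5 > 0).

19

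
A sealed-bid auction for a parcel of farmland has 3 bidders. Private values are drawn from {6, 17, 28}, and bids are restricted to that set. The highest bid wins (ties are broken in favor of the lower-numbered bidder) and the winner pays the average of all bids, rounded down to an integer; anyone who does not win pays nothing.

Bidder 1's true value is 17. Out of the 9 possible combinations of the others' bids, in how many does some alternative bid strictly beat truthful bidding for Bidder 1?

Others bid (6, 6): truth gives 8; bid 6 gives 11 > 8. Violating.
Others bid (6, 17): truth gives 4; no alternative beats it.
Others bid (6, 28): truth gives 0; no alternative beats it.
(Checking all 9 profiles: 1 has a profitable deviation, 8 do not.)

1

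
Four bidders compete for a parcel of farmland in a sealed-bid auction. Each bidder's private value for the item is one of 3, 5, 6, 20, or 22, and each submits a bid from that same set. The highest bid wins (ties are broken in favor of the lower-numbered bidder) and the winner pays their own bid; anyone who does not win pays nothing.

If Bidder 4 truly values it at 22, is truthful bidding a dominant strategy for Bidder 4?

Consider the case where Bidder 1 bids 3, Bidder 2 bids 3 and Bidder 3 bids 3.
Truthful bid 22: wins, pays 22, utility 22 - 22 = 0.
Bid 5 instead: wins, pays 5, utility 22 - 5 = 17.
Since 17 > 0, bidding 5 is strictly better here, so truthful bidding is not dominant.

No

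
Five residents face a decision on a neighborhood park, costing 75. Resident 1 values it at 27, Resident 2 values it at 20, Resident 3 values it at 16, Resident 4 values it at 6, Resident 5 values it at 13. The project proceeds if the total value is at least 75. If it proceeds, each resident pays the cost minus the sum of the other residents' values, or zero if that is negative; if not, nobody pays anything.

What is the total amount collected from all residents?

48

Total value 82 ≥ cost 75, so it is built.
Resident 1: others sum to 55; max(0, 75 - 55) = 20.
Resident 2: others sum to 62; max(0, 75 - 62) = 13.
Resident 3: others sum to 66; max(0, 75 - 66) = 9.
Resident 4: others sum to 76; max(0, 75 - 76) = 0.
Resident 5: others sum to 69; max(0, 75 - 69) = 6.
Total collected = 20 + 13 + 9 + 0 + 6 = 48.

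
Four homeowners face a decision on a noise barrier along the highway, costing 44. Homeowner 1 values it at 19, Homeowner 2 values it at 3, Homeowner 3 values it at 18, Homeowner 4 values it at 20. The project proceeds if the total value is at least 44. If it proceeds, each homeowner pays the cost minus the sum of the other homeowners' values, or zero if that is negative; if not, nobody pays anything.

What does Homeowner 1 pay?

3

Total value 60 ≥ cost 44, so the project is built.
The other homeowners' values sum to 41.
Cost minus that sum is 44 - 41 = 3.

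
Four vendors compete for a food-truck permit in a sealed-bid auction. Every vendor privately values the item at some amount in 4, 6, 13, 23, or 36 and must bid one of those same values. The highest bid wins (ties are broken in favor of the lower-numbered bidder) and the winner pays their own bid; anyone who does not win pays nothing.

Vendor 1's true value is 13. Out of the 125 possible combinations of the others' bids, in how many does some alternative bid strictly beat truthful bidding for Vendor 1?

8

Others bid (4, 4, 4): truth gives 0; bid 4 gives 9 > 0. Violating.
Others bid (4, 4, 6): truth gives 0; bid 6 gives 7 > 0. Violating.
Others bid (4, 6, 4): truth gives 0; bid 6 gives 7 > 0. Violating.
Others bid (4, 6, 6): truth gives 0; bid 6 gives 7 > 0. Violating.
Others bid (4, 4, 13): truth gives 0; no alternative beats it.
Others bid (4, 4, 23): truth gives 0; no alternative beats it.
(Checking all 125 profiles: 8 have a profitable deviation, 117 do not.)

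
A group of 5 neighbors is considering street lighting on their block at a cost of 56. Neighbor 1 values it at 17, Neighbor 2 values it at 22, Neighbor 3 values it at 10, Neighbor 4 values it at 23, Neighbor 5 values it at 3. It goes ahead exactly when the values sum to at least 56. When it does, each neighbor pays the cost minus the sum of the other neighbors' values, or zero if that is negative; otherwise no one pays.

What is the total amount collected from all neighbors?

7

Total value 75 ≥ cost 56, so it is built.
Neighbor 1: others sum to 58; max(0, 56 - 58) = 0.
Neighbor 2: others sum to 53; max(0, 56 - 53) = 3.
Neighbor 3: others sum to 65; max(0, 56 - 65) = 0.
Neighbor 4: others sum to 52; max(0, 56 - 52) = 4.
Neighbor 5: others sum to 72; max(0, 56 - 72) = 0.
Total collected = 0 + 3 + 0 + 4 + 0 = 7.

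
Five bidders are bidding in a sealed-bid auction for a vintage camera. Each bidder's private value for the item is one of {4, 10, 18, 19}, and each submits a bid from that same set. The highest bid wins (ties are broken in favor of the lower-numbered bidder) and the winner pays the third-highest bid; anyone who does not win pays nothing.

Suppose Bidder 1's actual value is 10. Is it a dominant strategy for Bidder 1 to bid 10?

No

Consider the case where Bidder 2 bids 4, Bidder 3 bids 4, Bidder 4 bids 4 and Bidder 5 bids 18.
Truthful bid 10: loses, pays 0, utility 0.
Bid 18 instead: wins, pays 4, utility 10 - 4 = 6.
Since 6 > 0, bidding 18 is strictly better here, so truthful bidding is not dominant.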